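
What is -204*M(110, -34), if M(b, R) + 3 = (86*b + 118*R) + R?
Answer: -1103844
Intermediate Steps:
M(b, R) = -3 + 86*b + 119*R (M(b, R) = -3 + ((86*b + 118*R) + R) = -3 + (86*b + 119*R) = -3 + 86*b + 119*R)
-204*M(110, -34) = -204*(-3 + 86*110 + 119*(-34)) = -204*(-3 + 9460 - 4046) = -204*5411 = -1103844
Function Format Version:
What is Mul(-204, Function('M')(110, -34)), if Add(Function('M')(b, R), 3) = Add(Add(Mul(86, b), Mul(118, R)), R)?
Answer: -1103844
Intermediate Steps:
Function('M')(b, R) = Add(-3, Mul(86, b), Mul(119, R)) (Function('M')(b, R) = Add(-3, Add(Add(Mul(86, b), Mul(118, R)), R)) = Add(-3, Add(Mul(86, b), Mul(119, R))) = Add(-3, Mul(86, b), Mul(119, R)))
Mul(-204, Function('M')(110, -34)) = Mul(-204, Add(-3, Mul(86, 110), Mul(119, -34))) = Mul(-204, Add(-3, 9460, -4046)) = Mul(-204, 5411) = -1103844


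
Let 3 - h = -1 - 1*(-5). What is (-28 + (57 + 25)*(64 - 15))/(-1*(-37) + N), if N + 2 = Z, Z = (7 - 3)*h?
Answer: 3990/31 ≈ 128.71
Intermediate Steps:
h = -1 (h = 3 - (-1 - 1*(-5)) = 3 - (-1 + 5) = 3 - 1*4 = 3 - 4 = -1)
Z = -4 (Z = (7 - 3)*(-1) = 4*(-1) = -4)
N = -6 (N = -2 - 4 = -6)
(-28 + (57 + 25)*(64 - 15))/(-1*(-37) + N) = (-28 + (57 + 25)*(64 - 15))/(-1*(-37) - 6) = (-28 + 82*49)/(37 - 6) = (-28 + 4018)/31 = 3990*(1/31) = 3990/31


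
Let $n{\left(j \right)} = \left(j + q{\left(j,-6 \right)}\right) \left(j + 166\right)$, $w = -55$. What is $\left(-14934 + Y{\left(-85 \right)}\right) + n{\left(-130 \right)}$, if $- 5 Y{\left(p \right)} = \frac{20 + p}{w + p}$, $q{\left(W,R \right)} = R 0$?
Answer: $- \frac{2745973}{140} \approx -19614.0$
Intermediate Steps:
$q{\left(W,R \right)} = 0$
$Y{\left(p \right)} = - \frac{20 + p}{5 \left(-55 + p\right)}$ ($Y{\left(p \right)} = - \frac{\left(20 + p\right) \frac{1}{-55 + p}}{5} = - \frac{\frac{1}{-55 + p} \left(20 + p\right)}{5} = - \frac{20 + p}{5 \left(-55 + p\right)}$)
$n{\left(j \right)} = j \left(166 + j\right)$ ($n{\left(j \right)} = \left(j + 0\right) \left(j + 166\right) = j \left(166 + j\right)$)
$\left(-14934 + Y{\left(-85 \right)}\right) + n{\left(-130 \right)} = \left(-14934 + \frac{-20 - -85}{5 \left(-55 - 85\right)}\right) - 130 \left(166 - 130\right) = \left(-14934 + \frac{-20 + 85}{5 \left(-140\right)}\right) - 4680 = \left(-14934 + \frac{1}{5} \left(- \frac{1}{140}\right) 65\right) - 4680 = \left(-14934 - \frac{13}{140}\right) - 4680 = - \frac{2090773}{140} - 4680 = - \frac{2745973}{140}$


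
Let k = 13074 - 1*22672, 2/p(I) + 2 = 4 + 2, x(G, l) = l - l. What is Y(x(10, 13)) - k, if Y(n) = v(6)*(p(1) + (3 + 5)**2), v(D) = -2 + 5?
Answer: 19583/2 ≈ 9791.5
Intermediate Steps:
x(G, l) = 0
p(I) = 1/2 (p(I) = 2/(-2 + (4 + 2)) = 2/(-2 + 6) = 2/4 = 2*(1/4) = 1/2)
v(D) = 3
k = -9598 (k = 13074 - 22672 = -9598)
Y(n) = 387/2 (Y(n) = 3*(1/2 + (3 + 5)**2) = 3*(1/2 + 8**2) = 3*(1/2 + 64) = 3*(129/2) = 387/2)
Y(x(10, 13)) - k = 387/2 - 1*(-9598) = 387/2 + 9598 = 19583/2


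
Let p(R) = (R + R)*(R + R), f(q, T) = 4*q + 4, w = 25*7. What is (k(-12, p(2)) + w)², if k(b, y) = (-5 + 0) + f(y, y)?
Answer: 56644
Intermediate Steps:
w = 175
f(q, T) = 4 + 4*q
p(R) = 4*R² (p(R) = (2*R)*(2*R) = 4*R²)
k(b, y) = -1 + 4*y (k(b, y) = (-5 + 0) + (4 + 4*y) = -5 + (4 + 4*y) = -1 + 4*y)
(k(-12, p(2)) + w)² = ((-1 + 4*(4*2²)) + 175)² = ((-1 + 4*(4*4)) + 175)² = ((-1 + 4*16) + 175)² = ((-1 + 64) + 175)² = (63 + 175)² = 238² = 56644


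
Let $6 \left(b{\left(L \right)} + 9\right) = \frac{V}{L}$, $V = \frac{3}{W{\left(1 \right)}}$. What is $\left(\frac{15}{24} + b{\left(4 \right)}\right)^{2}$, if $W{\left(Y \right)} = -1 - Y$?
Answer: $\frac{18225}{256} \approx 71.191$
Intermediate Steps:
$V = - \frac{3}{2}$ ($V = \frac{3}{-1 - 1} = \frac{3}{-2} = 3 \left(- \frac{1}{2}\right) = - \frac{3}{2} \approx -1.5$)
$b{\left(L \right)} = -9 - \frac{1}{4 L}$ ($b{\left(L \right)} = -9 + \frac{\left(- \frac{3}{2}\right) \frac{1}{L}}{6} = -9 - \frac{1}{4 L}$)
$\left(\frac{15}{24} + b{\left(4 \right)}\right)^{2} = \left(\frac{15}{24} - \left(9 + \frac{1}{4 \cdot 4}\right)\right)^{2} = \left(15 \cdot \frac{1}{24} - \frac{145}{16}\right)^{2} = \left(\frac{5}{8} - \frac{145}{16}\right)^{2} = \left(- \frac{135}{16}\right)^{2} = \frac{18225}{256}$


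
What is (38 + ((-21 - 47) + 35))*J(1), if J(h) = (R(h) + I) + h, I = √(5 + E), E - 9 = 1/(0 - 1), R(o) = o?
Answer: 10 + 5*√13 ≈ 28.028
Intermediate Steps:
E = 8 (E = 9 + 1/(0 - 1) = 9 + 1/(-1) = 9 - 1 = 8)
I = √13 (I = √(5 + 8) = √13 ≈ 3.6056)
J(h) = √13 + 2*h (J(h) = (h + √13) + h = √13 + 2*h)
(38 + ((-21 - 47) + 35))*J(1) = (38 + ((-21 - 47) + 35))*(√13 + 2*1) = (38 + (-68 + 35))*(√13 + 2) = (38 - 33)*(2 + √13) = 5*(2 + √13) = 10 + 5*√13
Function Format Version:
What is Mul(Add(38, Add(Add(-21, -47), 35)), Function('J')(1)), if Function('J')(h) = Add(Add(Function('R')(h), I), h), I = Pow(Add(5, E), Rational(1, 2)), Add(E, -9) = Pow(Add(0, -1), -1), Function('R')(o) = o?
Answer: Add(10, Mul(5, Pow(13, Rational(1, 2)))) ≈ 28.028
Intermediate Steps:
E = 8 (E = Add(9, Pow(Add(0, -1), -1)) = Add(9, Pow(-1, -1)) = Add(9, -1) = 8)
I = Pow(13, Rational(1, 2)) (I = Pow(Add(5, 8), Rational(1, 2)) = Pow(13, Rational(1, 2)) ≈ 3.6056)
Function('J')(h) = Add(Pow(13, Rational(1, 2)), Mul(2, h)) (Function('J')(h) = Add(Add(h, Pow(13, Rational(1, 2))), h) = Add(Pow(13, Rational(1, 2)), Mul(2, h)))
Mul(Add(38, Add(Add(-21, -47), 35)), Function('J')(1)) = Mul(Add(38, Add(Add(-21, -47), 35)), Add(Pow(13, Rational(1, 2)), Mul(2, 1))) = Mul(Add(38, Add(-68, 35)), Add(Pow(13, Rational(1, 2)), 2)) = Mul(Add(38, -33), Add(2, Pow(13, Rational(1, 2)))) = Mul(5, Add(2, Pow(13, Rational(1, 2)))) = Add(10, Mul(5, Pow(13, Rational(1, 2))))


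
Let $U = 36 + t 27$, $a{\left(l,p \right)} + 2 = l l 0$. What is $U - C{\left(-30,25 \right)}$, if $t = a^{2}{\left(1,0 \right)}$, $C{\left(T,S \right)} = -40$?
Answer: $184$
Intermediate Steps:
$a{\left(l,p \right)} = -2$ ($a{\left(l,p \right)} = -2 + l l 0 = -2 + l^{2} \cdot 0 = -2 + 0 = -2$)
$t = 4$ ($t = \left(-2\right)^{2} = 4$)
$U = 144$ ($U = 36 + 4 \cdot 27 = 36 + 108 = 144$)
$U - C{\left(-30,25 \right)} = 144 - -40 = 144 + 40 = 184$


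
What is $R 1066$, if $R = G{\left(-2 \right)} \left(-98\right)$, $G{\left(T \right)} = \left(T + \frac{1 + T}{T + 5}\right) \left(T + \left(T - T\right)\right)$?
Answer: $- \frac{1462552}{3} \approx -4.8752 \cdot 10^{5}$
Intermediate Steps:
$G{\left(T \right)} = T \left(T + \frac{1 + T}{5 + T}\right)$ ($G{\left(T \right)} = \left(T + \frac{1 + T}{5 + T}\right) \left(T + 0\right) = \left(T + \frac{1 + T}{5 + T}\right) T = T \left(T + \frac{1 + T}{5 + T}\right)$)
$R = - \frac{1372}{3}$ ($R = - \frac{2 \left(1 + \left(-2\right)^{2} + 6 \left(-2\right)\right)}{5 - 2} \left(-98\right) = - \frac{2 \left(1 + 4 - 12\right)}{3} \left(-98\right) = \left(-2\right) \frac{1}{3} \left(-7\right) \left(-98\right) = \frac{14}{3} \left(-98\right) = - \frac{1372}{3} \approx -457.33$)
$R 1066 = \left(- \frac{1372}{3}\right) 1066 = - \frac{1462552}{3}$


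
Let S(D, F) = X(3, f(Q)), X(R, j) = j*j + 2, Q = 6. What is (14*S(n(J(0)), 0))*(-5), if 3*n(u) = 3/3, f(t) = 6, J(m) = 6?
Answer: -2660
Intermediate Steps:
n(u) = 1/3 (n(u) = (3/3)/3 = (3*(1/3))/3 = (1/3)*1 = 1/3)
X(R, j) = 2 + j**2 (X(R, j) = j**2 + 2 = 2 + j**2)
S(D, F) = 38 (S(D, F) = 2 + 6**2 = 2 + 36 = 38)
(14*S(n(J(0)), 0))*(-5) = (14*38)*(-5) = 532*(-5) = -2660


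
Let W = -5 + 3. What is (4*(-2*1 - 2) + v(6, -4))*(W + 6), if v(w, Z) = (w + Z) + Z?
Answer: -72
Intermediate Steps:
v(w, Z) = w + 2*Z (v(w, Z) = (Z + w) + Z = w + 2*Z)
W = -2
(4*(-2*1 - 2) + v(6, -4))*(W + 6) = (4*(-2*1 - 2) + (6 + 2*(-4)))*(-2 + 6) = (4*(-2 - 2) + (6 - 8))*4 = (4*(-4) - 2)*4 = (-16 - 2)*4 = -18*4 = -72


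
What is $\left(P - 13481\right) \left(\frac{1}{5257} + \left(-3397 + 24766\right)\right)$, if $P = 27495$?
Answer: $\frac{224898341668}{751} \approx 2.9947 \cdot 10^{8}$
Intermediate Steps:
$\left(P - 13481\right) \left(\frac{1}{5257} + \left(-3397 + 24766\right)\right) = \left(27495 - 13481\right) \left(\frac{1}{5257} + \left(-3397 + 24766\right)\right) = 14014 \left(\frac{1}{5257} + 21369\right) = 14014 \cdot \frac{112336834}{5257} = \frac{224898341668}{751}$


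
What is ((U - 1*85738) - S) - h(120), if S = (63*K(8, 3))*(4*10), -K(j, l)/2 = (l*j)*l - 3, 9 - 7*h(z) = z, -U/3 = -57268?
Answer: 3036893/7 ≈ 4.3384e+5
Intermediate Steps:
U = 171804 (U = -3*(-57268) = 171804)
h(z) = 9/7 - z/7
K(j, l) = 6 - 2*j*l**2 (K(j, l) = -2*((l*j)*l - 3) = -2*((j*l)*l - 3) = -2*(j*l**2 - 3) = -2*(-3 + j*l**2) = 6 - 2*j*l**2)
S = -347760 (S = (63*(6 - 2*8*3**2))*(4*10) = (63*(6 - 2*8*9))*40 = (63*(6 - 144))*40 = (63*(-138))*40 = -8694*40 = -347760)
((U - 1*85738) - S) - h(120) = ((171804 - 1*85738) - 1*(-347760)) - (9/7 - 1/7*120) = ((171804 - 85738) + 347760) - (9/7 - 120/7) = (86066 + 347760) - 1*(-111/7) = 433826 + 111/7 = 3036893/7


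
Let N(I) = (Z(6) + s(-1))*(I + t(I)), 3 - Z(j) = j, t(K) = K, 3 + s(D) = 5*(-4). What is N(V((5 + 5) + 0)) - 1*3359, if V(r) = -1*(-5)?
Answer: -3619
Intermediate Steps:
s(D) = -23 (s(D) = -3 + 5*(-4) = -3 - 20 = -23)
Z(j) = 3 - j
V(r) = 5
N(I) = -52*I (N(I) = ((3 - 1*6) - 23)*(I + I) = ((3 - 6) - 23)*(2*I) = (-3 - 23)*(2*I) = -52*I)
N(V((5 + 5) + 0)) - 1*3359 = -52*5 - 1*3359 = -260 - 3359 = -3619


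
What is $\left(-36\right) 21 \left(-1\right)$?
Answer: $756$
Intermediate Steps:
$\left(-36\right) 21 \left(-1\right) = \left(-756\right) \left(-1\right) = 756$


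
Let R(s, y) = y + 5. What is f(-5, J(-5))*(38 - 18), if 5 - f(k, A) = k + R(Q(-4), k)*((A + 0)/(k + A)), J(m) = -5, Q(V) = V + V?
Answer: 200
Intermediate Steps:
Q(V) = 2*V
R(s, y) = 5 + y
f(k, A) = 5 - k - A*(5 + k)/(A + k) (f(k, A) = 5 - (k + (5 + k)*((A + 0)/(k + A))) = 5 - (k + (5 + k)*(A/(A + k))) = 5 - (k + A*(5 + k)/(A + k)) = 5 + (-k - A*(5 + k)/(A + k)) = 5 - k - A*(5 + k)/(A + k))
f(-5, J(-5))*(38 - 18) = (-5*(5 - 1*(-5) - 2*(-5))/(-5 - 5))*(38 - 18) = -5*(5 + 5 + 10)/(-10)*20 = -5*(-⅒)*20*20 = 10*20 = 200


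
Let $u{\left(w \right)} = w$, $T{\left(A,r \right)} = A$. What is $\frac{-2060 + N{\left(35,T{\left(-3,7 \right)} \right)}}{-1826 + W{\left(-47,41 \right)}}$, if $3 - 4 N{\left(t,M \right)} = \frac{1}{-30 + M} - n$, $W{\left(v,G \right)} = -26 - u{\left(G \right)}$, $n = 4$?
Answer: $\frac{67922}{62469} \approx 1.0873$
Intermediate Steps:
$W{\left(v,G \right)} = -26 - G$
$N{\left(t,M \right)} = \frac{7}{4} - \frac{1}{4 \left(-30 + M\right)}$ ($N{\left(t,M \right)} = \frac{3}{4} - \frac{\frac{1}{-30 + M} - 4}{4} = \frac{3}{4} - \frac{-4 + \frac{1}{-30 + M}}{4} = \frac{3}{4} + \left(1 - \frac{1}{4 \left(-30 + M\right)}\right) = \frac{7}{4} - \frac{1}{4 \left(-30 + M\right)}$)
$\frac{-2060 + N{\left(35,T{\left(-3,7 \right)} \right)}}{-1826 + W{\left(-47,41 \right)}} = \frac{-2060 + \frac{-211 + 7 \left(-3\right)}{4 \left(-30 - 3\right)}}{-1826 - 67} = \frac{-2060 + \frac{-211 - 21}{4 \left(-33\right)}}{-1826 - 67} = \frac{-2060 + \frac{1}{4} \left(- \frac{1}{33}\right) \left(-232\right)}{-1826 - 67} = \frac{-2060 + \frac{58}{33}}{-1893} = \left(- \frac{67922}{33}\right) \left(- \frac{1}{1893}\right) = \frac{67922}{62469}$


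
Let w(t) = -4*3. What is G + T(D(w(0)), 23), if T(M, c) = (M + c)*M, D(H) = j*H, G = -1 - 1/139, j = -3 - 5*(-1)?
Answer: 3196/139 ≈ 22.993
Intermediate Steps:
j = 2 (j = -3 + 5 = 2)
G = -140/139 (G = -1 - 1*1/139 = -1 - 1/139 = -140/139 ≈ -1.0072)
w(t) = -12
D(H) = 2*H
T(M, c) = M*(M + c)
G + T(D(w(0)), 23) = -140/139 + (2*(-12))*(2*(-12) + 23) = -140/139 - 24*(-24 + 23) = -140/139 - 24*(-1) = -140/139 + 24 = 3196/139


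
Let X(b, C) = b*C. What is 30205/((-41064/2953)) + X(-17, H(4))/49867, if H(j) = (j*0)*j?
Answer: -89195365/41064 ≈ -2172.1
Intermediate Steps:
H(j) = 0 (H(j) = 0*j = 0)
X(b, C) = C*b
30205/((-41064/2953)) + X(-17, H(4))/49867 = 30205/((-41064/2953)) + (0*(-17))/49867 = 30205/((-41064*1/2953)) + 0*(1/49867) = 30205/(-41064/2953) + 0 = 30205*(-2953/41064) + 0 = -89195365/41064 + 0 = -89195365/41064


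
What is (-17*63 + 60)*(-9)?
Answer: 9099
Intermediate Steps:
(-17*63 + 60)*(-9) = (-1071 + 60)*(-9) = -1011*(-9) = 9099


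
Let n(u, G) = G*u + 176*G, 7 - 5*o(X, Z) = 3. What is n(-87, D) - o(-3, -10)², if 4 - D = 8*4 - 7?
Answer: -46741/25 ≈ -1869.6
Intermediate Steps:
D = -21 (D = 4 - (8*4 - 7) = 4 - (32 - 7) = 4 - 1*25 = 4 - 25 = -21)
o(X, Z) = ⅘ (o(X, Z) = 7/5 - ⅕*3 = 7/5 - ⅗ = ⅘)
n(u, G) = 176*G + G*u
n(-87, D) - o(-3, -10)² = -21*(176 - 87) - (⅘)² = -21*89 - 1*16/25 = -1869 - 16/25 = -46741/25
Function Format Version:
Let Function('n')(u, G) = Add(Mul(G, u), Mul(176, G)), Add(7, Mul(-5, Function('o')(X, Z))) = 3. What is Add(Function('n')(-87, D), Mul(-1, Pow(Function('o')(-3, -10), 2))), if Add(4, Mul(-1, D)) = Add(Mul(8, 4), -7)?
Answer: Rational(-46741, 25) ≈ -1869.6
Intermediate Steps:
D = -21 (D = Add(4, Mul(-1, Add(Mul(8, 4), -7))) = Add(4, Mul(-1, Add(32, -7))) = Add(4, Mul(-1, 25)) = Add(4, -25) = -21)
Function('o')(X, Z) = Rational(4, 5) (Function('o')(X, Z) = Add(Rational(7, 5), Mul(Rational(-1, 5), 3)) = Add(Rational(7, 5), Rational(-3, 5)) = Rational(4, 5))
Function('n')(u, G) = Add(Mul(176, G), Mul(G, u))
Add(Function('n')(-87, D), Mul(-1, Pow(Function('o')(-3, -10), 2))) = Add(Mul(-21, Add(176, -87)), Mul(-1, Pow(Rational(4, 5), 2))) = Add(Mul(-21, 89), Mul(-1, Rational(16, 25))) = Add(-1869, Rational(-16, 25)) = Rational(-46741, 25)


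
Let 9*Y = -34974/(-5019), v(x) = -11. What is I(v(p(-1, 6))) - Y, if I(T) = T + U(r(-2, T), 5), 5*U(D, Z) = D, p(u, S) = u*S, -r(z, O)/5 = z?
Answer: -49057/5019 ≈ -9.7743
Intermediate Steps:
r(z, O) = -5*z
p(u, S) = S*u
U(D, Z) = D/5
I(T) = 2 + T (I(T) = T + (-5*(-2))/5 = T + (⅕)*10 = T + 2 = 2 + T)
Y = 3886/5019 (Y = (-34974/(-5019))/9 = (-34974*(-1/5019))/9 = (⅑)*(11658/1673) = 3886/5019 ≈ 0.77426)
I(v(p(-1, 6))) - Y = (2 - 11) - 1*3886/5019 = -9 - 3886/5019 = -49057/5019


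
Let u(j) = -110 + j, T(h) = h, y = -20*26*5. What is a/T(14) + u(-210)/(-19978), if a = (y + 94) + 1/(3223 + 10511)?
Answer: -49109239201/274377852 ≈ -178.98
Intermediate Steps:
y = -2600 (y = -520*5 = -2600)
a = -34417403/13734 (a = (-2600 + 94) + 1/(3223 + 10511) = -2506 + 1/13734 = -34417403/13734 ≈ -2506.0)
a/T(14) + u(-210)/(-19978) = -34417403/13734/14 + (-110 - 210)/(-19978) = -34417403/13734*1/14 - 320*(-1/19978) = -34417403/192276 + 160/9989 = -49109239201/274377852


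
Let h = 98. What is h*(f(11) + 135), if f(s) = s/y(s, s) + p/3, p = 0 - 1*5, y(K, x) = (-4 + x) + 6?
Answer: 512834/39 ≈ 13150.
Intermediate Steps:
y(K, x) = 2 + x
p = -5 (p = 0 - 5 = -5)
f(s) = -5/3 + s/(2 + s) (f(s) = s/(2 + s) - 5/3 = -5/3 + s/(2 + s))
h*(f(11) + 135) = 98*(2*(-5 - 1*11)/(3*(2 + 11)) + 135) = 98*((⅔)*(-5 - 11)/13 + 135) = 98*((⅔)*(1/13)*(-16) + 135) = 98*(-32/39 + 135) = 98*(5233/39) = 512834/39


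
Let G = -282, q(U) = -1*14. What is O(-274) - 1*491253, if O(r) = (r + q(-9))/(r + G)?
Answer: -68284095/139 ≈ -4.9125e+5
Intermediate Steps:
q(U) = -14
O(r) = (-14 + r)/(-282 + r) (O(r) = (r - 14)/(r - 282) = (-14 + r)/(-282 + r))
O(-274) - 1*491253 = (-14 - 274)/(-282 - 274) - 1*491253 = -288/(-556) - 491253 = -1/556*(-288) - 491253 = 72/139 - 491253 = -68284095/139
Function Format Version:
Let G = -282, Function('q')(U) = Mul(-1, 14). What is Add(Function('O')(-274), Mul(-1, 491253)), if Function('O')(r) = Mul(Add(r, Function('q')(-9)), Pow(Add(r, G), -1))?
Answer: Rational(-68284095, 139) ≈ -4.9125e+5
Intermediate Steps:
Function('q')(U) = -14
Function('O')(r) = Mul(Pow(Add(-282, r), -1), Add(-14, r)) (Function('O')(r) = Mul(Add(r, -14), Pow(Add(r, -282), -1)) = Mul(Add(-14, r), Pow(Add(-282, r), -1)) = Mul(Pow(Add(-282, r), -1), Add(-14, r)))
Add(Function('O')(-274), Mul(-1, 491253)) = Add(Mul(Pow(Add(-282, -274), -1), Add(-14, -274)), Mul(-1, 491253)) = Add(Mul(Pow(-556, -1), -288), -491253) = Add(Mul(Rational(-1, 556), -288), -491253) = Add(Rational(72, 139), -491253) = Rational(-68284095, 139)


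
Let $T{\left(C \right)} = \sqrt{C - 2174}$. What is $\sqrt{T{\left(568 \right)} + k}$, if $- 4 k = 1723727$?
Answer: $\frac{\sqrt{-1723727 + 4 i \sqrt{1606}}}{2} \approx 0.030524 + 656.45 i$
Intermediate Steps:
$k = - \frac{1723727}{4}$ ($k = \left(- \frac{1}{4}\right) 1723727 = - \frac{1723727}{4} \approx -4.3093 \cdot 10^{5}$)
$T{\left(C \right)} = \sqrt{-2174 + C}$
$\sqrt{T{\left(568 \right)} + k} = \sqrt{\sqrt{-2174 + 568} - \frac{1723727}{4}} = \sqrt{\sqrt{-1606} - \frac{1723727}{4}} = \sqrt{i \sqrt{1606} - \frac{1723727}{4}} = \sqrt{- \frac{1723727}{4} + i \sqrt{1606}}$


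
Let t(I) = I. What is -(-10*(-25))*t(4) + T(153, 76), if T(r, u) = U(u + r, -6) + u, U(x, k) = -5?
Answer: -929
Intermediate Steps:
T(r, u) = -5 + u
-(-10*(-25))*t(4) + T(153, 76) = -(-10*(-25))*4 + (-5 + 76) = -250*4 + 71 = -1*1000 + 71 = -1000 + 71 = -929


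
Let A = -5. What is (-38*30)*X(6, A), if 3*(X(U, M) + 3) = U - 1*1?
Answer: 1520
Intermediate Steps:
X(U, M) = -10/3 + U/3 (X(U, M) = -3 + (U - 1*1)/3 = -3 + (U - 1)/3 = -3 + (-1 + U)/3 = -3 + (-⅓ + U/3) = -10/3 + U/3)
(-38*30)*X(6, A) = (-38*30)*(-10/3 + (⅓)*6) = -1140*(-10/3 + 2) = -1140*(-4/3) = 1520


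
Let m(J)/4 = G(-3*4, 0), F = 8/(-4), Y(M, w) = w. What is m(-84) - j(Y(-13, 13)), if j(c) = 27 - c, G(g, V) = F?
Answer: -22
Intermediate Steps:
F = -2 (F = 8*(-1/4) = -2)
G(g, V) = -2
m(J) = -8 (m(J) = 4*(-2) = -8)
m(-84) - j(Y(-13, 13)) = -8 - (27 - 1*13) = -8 - (27 - 13) = -8 - 1*14 = -8 - 14 = -22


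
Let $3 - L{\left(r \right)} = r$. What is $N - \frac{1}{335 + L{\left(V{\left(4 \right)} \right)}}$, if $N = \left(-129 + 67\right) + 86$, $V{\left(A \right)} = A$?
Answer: $\frac{8015}{334} \approx 23.997$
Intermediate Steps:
$L{\left(r \right)} = 3 - r$
$N = 24$ ($N = -62 + 86 = 24$)
$N - \frac{1}{335 + L{\left(V{\left(4 \right)} \right)}} = 24 - \frac{1}{335 + \left(3 - 4\right)} = 24 - \frac{1}{335 - 1} = 24 - \frac{1}{334} = \frac{8015}{334}$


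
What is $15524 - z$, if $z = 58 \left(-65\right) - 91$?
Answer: $19385$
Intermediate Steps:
$z = -3861$ ($z = -3770 - 91 = -3861$)
$15524 - z = 15524 - -3861 = 15524 + 3861 = 19385$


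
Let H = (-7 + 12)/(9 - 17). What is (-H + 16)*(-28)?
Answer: -931/2 ≈ -465.50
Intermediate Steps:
H = -5/8 (H = 5/(-8) = 5*(-⅛) = -5/8 ≈ -0.62500)
(-H + 16)*(-28) = (-1*(-5/8) + 16)*(-28) = (5/8 + 16)*(-28) = (133/8)*(-28) = -931/2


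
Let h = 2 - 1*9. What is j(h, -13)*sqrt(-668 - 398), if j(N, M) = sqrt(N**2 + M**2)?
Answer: 2*I*sqrt(58097) ≈ 482.07*I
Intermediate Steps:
h = -7 (h = 2 - 9 = -7)
j(N, M) = sqrt(M**2 + N**2)
j(h, -13)*sqrt(-668 - 398) = sqrt((-13)**2 + (-7)**2)*sqrt(-668 - 398) = sqrt(169 + 49)*sqrt(-1066) = sqrt(218)*(I*sqrt(1066)) = 2*I*sqrt(58097)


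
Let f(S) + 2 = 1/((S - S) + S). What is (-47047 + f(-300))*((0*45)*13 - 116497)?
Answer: 1644320322397/300 ≈ 5.4811e+9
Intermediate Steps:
f(S) = -2 + 1/S (f(S) = -2 + 1/((S - S) + S) = -2 + 1/(0 + S) = -2 + 1/S)
(-47047 + f(-300))*((0*45)*13 - 116497) = (-47047 + (-2 + 1/(-300)))*((0*45)*13 - 116497) = (-47047 + (-2 - 1/300))*(0*13 - 116497) = (-47047 - 601/300)*(0 - 116497) = -14114701/300*(-116497) = 1644320322397/300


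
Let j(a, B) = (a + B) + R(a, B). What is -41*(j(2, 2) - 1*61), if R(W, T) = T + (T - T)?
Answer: 2255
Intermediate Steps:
R(W, T) = T (R(W, T) = T + 0 = T)
j(a, B) = a + 2*B (j(a, B) = (a + B) + B = (B + a) + B = a + 2*B)
-41*(j(2, 2) - 1*61) = -41*((2 + 2*2) - 1*61) = -41*((2 + 4) - 61) = -41*(6 - 61) = -41*(-55) = 2255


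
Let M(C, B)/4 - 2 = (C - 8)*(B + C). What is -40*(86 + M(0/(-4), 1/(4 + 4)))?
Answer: -3600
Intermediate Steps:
M(C, B) = 8 + 4*(-8 + C)*(B + C) (M(C, B) = 8 + 4*((C - 8)*(B + C)) = 8 + 4*((-8 + C)*(B + C)) = 8 + 4*(-8 + C)*(B + C))
-40*(86 + M(0/(-4), 1/(4 + 4))) = -40*(86 + (8 - 32/(4 + 4) - 0/(-4) + 4*(0/(-4))² + 4*(0/(-4))/(4 + 4))) = -40*(86 + (8 - 32/8 - 0*(-1)/4 + 4*(0*(-¼))² + 4*(0*(-¼))/8)) = -40*(86 + (8 - 32*⅛ - 32*0 + 4*0² + 4*(⅛)*0)) = -40*(86 + (8 - 4 + 0 + 4*0 + 0)) = -40*(86 + (8 - 4 + 0 + 0 + 0)) = -40*(86 + 4) = -40*90 = -3600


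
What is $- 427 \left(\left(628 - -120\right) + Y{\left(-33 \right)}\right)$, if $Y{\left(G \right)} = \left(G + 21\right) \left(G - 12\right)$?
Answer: $-549976$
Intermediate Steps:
$Y{\left(G \right)} = \left(-12 + G\right) \left(21 + G\right)$ ($Y{\left(G \right)} = \left(21 + G\right) \left(-12 + G\right) = \left(-12 + G\right) \left(21 + G\right)$)
$- 427 \left(\left(628 - -120\right) + Y{\left(-33 \right)}\right) = - 427 \left(\left(628 - -120\right) + \left(-252 + \left(-33\right)^{2} + 9 \left(-33\right)\right)\right) = - 427 \left(\left(628 + 120\right) - -540\right) = - 427 \left(748 + 540\right) = \left(-427\right) 1288 = -549976$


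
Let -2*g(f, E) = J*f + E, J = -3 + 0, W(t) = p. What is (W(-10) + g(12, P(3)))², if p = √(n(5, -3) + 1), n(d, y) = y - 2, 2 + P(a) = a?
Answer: 1209/4 + 70*I ≈ 302.25 + 70.0*I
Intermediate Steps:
P(a) = -2 + a
n(d, y) = -2 + y
p = 2*I (p = √((-2 - 3) + 1) = √(-5 + 1) = √(-4) = 2*I ≈ 2.0*I)
W(t) = 2*I
J = -3
g(f, E) = -E/2 + 3*f/2 (g(f, E) = -(-3*f + E)/2 = -(E - 3*f)/2 = -E/2 + 3*f/2)
(W(-10) + g(12, P(3)))² = (2*I + (-(-2 + 3)/2 + (3/2)*12))² = (2*I + (-½*1 + 18))² = (2*I + (-½ + 18))² = (2*I + 35/2)² = (35/2 + 2*I)²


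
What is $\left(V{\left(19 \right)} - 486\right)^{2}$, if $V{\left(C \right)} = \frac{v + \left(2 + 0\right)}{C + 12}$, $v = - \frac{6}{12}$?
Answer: $\frac{907756641}{3844} \approx 2.3615 \cdot 10^{5}$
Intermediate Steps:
$v = - \frac{1}{2}$ ($v = \left(-6\right) \frac{1}{12} = - \frac{1}{2} \approx -0.5$)
$V{\left(C \right)} = \frac{3}{2 \left(12 + C\right)}$ ($V{\left(C \right)} = \frac{- \frac{1}{2} + \left(2 + 0\right)}{C + 12} = \frac{- \frac{1}{2} + 2}{12 + C} = \frac{3}{2 \left(12 + C\right)}$)
$\left(V{\left(19 \right)} - 486\right)^{2} = \left(\frac{3}{2 \left(12 + 19\right)} - 486\right)^{2} = \left(\frac{3}{2 \cdot 31} - 486\right)^{2} = \left(\frac{3}{2} \cdot \frac{1}{31} - 486\right)^{2} = \left(\frac{3}{62} - 486\right)^{2} = \left(- \frac{30129}{62}\right)^{2} = \frac{907756641}{3844}$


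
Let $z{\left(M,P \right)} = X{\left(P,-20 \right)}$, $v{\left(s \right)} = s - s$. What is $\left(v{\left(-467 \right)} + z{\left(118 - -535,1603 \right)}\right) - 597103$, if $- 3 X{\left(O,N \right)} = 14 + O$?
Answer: $-597642$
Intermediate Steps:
$X{\left(O,N \right)} = - \frac{14}{3} - \frac{O}{3}$ ($X{\left(O,N \right)} = - \frac{14 + O}{3} = - \frac{14}{3} - \frac{O}{3}$)
$v{\left(s \right)} = 0$
$z{\left(M,P \right)} = - \frac{14}{3} - \frac{P}{3}$
$\left(v{\left(-467 \right)} + z{\left(118 - -535,1603 \right)}\right) - 597103 = \left(0 - 539\right) - 597103 = -539 - 597103 = -597642$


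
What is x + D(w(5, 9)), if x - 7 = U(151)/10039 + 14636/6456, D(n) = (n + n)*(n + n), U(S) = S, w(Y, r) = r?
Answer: 5400151541/16202946 ≈ 333.28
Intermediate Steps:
D(n) = 4*n² (D(n) = (2*n)*(2*n) = 4*n²)
x = 150397037/16202946 (x = 7 + (151/10039 + 14636/6456) = 7 + (151*(1/10039) + 14636*(1/6456)) = 7 + (151/10039 + 3659/1614) = 7 + 36976415/16202946 = 150397037/16202946 ≈ 9.2821)
x + D(w(5, 9)) = 150397037/16202946 + 4*9² = 150397037/16202946 + 4*81 = 150397037/16202946 + 324 = 5400151541/16202946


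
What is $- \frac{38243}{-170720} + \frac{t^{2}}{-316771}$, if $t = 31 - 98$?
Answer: $\frac{11347911273}{54079145120} \approx 0.20984$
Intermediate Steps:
$t = -67$ ($t = 31 - 98 = -67$)
$- \frac{38243}{-170720} + \frac{t^{2}}{-316771} = - \frac{38243}{-170720} + \frac{\left(-67\right)^{2}}{-316771} = \left(-38243\right) \left(- \frac{1}{170720}\right) + 4489 \left(- \frac{1}{316771}\right) = \frac{38243}{170720} - \frac{4489}{316771} = \frac{11347911273}{54079145120}$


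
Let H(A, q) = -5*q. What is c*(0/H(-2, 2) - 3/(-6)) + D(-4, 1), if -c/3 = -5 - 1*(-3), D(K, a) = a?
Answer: 4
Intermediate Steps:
c = 6 (c = -3*(-5 - 1*(-3)) = -3*(-5 + 3) = -3*(-2) = 6)
c*(0/H(-2, 2) - 3/(-6)) + D(-4, 1) = 6*(0/((-5*2)) - 3/(-6)) + 1 = 6*(0/(-10) - 3*(-⅙)) + 1 = 6*(0*(-⅒) + ½) + 1 = 6*(0 + ½) + 1 = 6*(½) + 1 = 3 + 1 = 4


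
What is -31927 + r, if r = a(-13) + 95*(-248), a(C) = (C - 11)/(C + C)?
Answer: -721319/13 ≈ -55486.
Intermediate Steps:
a(C) = (-11 + C)/(2*C) (a(C) = (-11 + C)/((2*C)) = (-11 + C)*(1/(2*C)) = (-11 + C)/(2*C))
r = -306268/13 (r = (1/2)*(-11 - 13)/(-13) + 95*(-248) = (1/2)*(-1/13)*(-24) - 23560 = 12/13 - 23560 = -306268/13 ≈ -23559.)
-31927 + r = -31927 - 306268/13 = -721319/13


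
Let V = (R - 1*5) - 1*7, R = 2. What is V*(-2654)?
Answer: 26540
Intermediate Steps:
V = -10 (V = (2 - 1*5) - 1*7 = (2 - 5) - 7 = -3 - 7 = -10)
V*(-2654) = -10*(-2654) = 26540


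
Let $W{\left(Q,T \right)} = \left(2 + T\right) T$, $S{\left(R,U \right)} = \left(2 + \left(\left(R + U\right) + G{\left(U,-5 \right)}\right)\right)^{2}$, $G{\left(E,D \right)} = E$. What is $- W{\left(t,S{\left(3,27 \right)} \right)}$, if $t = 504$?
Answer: $-12124323$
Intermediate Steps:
$S{\left(R,U \right)} = \left(2 + R + 2 U\right)^{2}$ ($S{\left(R,U \right)} = \left(2 + \left(\left(R + U\right) + U\right)\right)^{2} = \left(2 + \left(R + 2 U\right)\right)^{2} = \left(2 + R + 2 U\right)^{2}$)
$W{\left(Q,T \right)} = T \left(2 + T\right)$
$- W{\left(t,S{\left(3,27 \right)} \right)} = - \left(2 + 3 + 2 \cdot 27\right)^{2} \left(2 + \left(2 + 3 + 2 \cdot 27\right)^{2}\right) = - \left(2 + 3 + 54\right)^{2} \left(2 + \left(2 + 3 + 54\right)^{2}\right) = - 59^{2} \left(2 + 59^{2}\right) = - 3481 \left(2 + 3481\right) = - 3481 \cdot 3483 = \left(-1\right) 12124323 = -12124323$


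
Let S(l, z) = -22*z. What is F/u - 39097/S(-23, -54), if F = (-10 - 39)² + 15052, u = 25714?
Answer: -492303047/15274116 ≈ -32.231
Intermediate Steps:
F = 17453 (F = (-49)² + 15052 = 2401 + 15052 = 17453)
F/u - 39097/S(-23, -54) = 17453/25714 - 39097/((-22*(-54))) = 17453*(1/25714) - 39097/1188 = 17453/25714 - 39097*1/1188 = 17453/25714 - 39097/1188 = -492303047/15274116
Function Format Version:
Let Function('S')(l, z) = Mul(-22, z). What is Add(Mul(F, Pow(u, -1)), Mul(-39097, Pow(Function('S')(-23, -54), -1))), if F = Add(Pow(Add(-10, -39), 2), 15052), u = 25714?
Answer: Rational(-492303047, 15274116) ≈ -32.231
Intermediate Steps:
F = 17453 (F = Add(Pow(-49, 2), 15052) = Add(2401, 15052) = 17453)
Add(Mul(F, Pow(u, -1)), Mul(-39097, Pow(Function('S')(-23, -54), -1))) = Add(Mul(17453, Pow(25714, -1)), Mul(-39097, Pow(Mul(-22, -54), -1))) = Add(Mul(17453, Rational(1, 25714)), Mul(-39097, Pow(1188, -1))) = Add(Rational(17453, 25714), Mul(-39097, Rational(1, 1188))) = Add(Rational(17453, 25714), Rational(-39097, 1188)) = Rational(-492303047, 15274116)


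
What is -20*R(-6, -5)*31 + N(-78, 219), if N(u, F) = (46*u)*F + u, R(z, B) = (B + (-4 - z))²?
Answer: -791430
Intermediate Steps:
R(z, B) = (-4 + B - z)²
N(u, F) = u + 46*F*u (N(u, F) = 46*F*u + u = u + 46*F*u)
-20*R(-6, -5)*31 + N(-78, 219) = -20*(4 - 6 - 1*(-5))²*31 - 78*(1 + 46*219) = -20*(4 - 6 + 5)²*31 - 78*(1 + 10074) = -20*3²*31 - 78*10075 = -20*9*31 - 785850 = -180*31 - 785850 = -5580 - 785850 = -791430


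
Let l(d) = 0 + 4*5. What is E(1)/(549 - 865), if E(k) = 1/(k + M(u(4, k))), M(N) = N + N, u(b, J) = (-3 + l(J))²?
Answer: -1/182964 ≈ -5.4656e-6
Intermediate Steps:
l(d) = 20 (l(d) = 0 + 20 = 20)
u(b, J) = 289 (u(b, J) = (-3 + 20)² = 17² = 289)
M(N) = 2*N
E(k) = 1/(578 + k) (E(k) = 1/(k + 2*289) = 1/(k + 578) = 1/(578 + k))
E(1)/(549 - 865) = 1/((549 - 865)*(578 + 1)) = 1/(-316*579) = -1/316*1/579 = -1/182964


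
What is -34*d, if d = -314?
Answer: 10676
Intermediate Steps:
-34*d = -34*(-314) = 10676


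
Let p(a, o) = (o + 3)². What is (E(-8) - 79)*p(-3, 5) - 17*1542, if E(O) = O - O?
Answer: -31270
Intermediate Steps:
p(a, o) = (3 + o)²
E(O) = 0
(E(-8) - 79)*p(-3, 5) - 17*1542 = (0 - 79)*(3 + 5)² - 17*1542 = -79*8² - 26214 = -79*64 - 26214 = -5056 - 26214 = -31270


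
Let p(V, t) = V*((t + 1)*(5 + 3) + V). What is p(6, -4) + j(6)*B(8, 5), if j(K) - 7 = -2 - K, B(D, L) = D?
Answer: -116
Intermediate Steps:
j(K) = 5 - K (j(K) = 7 + (-2 - K) = 5 - K)
p(V, t) = V*(8 + V + 8*t) (p(V, t) = V*((1 + t)*8 + V) = V*((8 + 8*t) + V) = V*(8 + V + 8*t))
p(6, -4) + j(6)*B(8, 5) = 6*(8 + 6 + 8*(-4)) + (5 - 1*6)*8 = 6*(8 + 6 - 32) + (5 - 6)*8 = 6*(-18) - 1*8 = -108 - 8 = -116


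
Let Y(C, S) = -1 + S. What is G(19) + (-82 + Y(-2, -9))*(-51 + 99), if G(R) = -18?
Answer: -4434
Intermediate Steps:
G(19) + (-82 + Y(-2, -9))*(-51 + 99) = -18 + (-82 + (-1 - 9))*(-51 + 99) = -18 + (-82 - 10)*48 = -18 - 92*48 = -18 - 4416 = -4434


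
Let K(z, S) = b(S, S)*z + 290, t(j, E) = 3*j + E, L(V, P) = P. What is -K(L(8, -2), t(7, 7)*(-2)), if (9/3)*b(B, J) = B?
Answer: -982/3 ≈ -327.33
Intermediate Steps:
b(B, J) = B/3
t(j, E) = E + 3*j
K(z, S) = 290 + S*z/3 (K(z, S) = (S/3)*z + 290 = S*z/3 + 290 = 290 + S*z/3)
-K(L(8, -2), t(7, 7)*(-2)) = -(290 + (⅓)*((7 + 3*7)*(-2))*(-2)) = -(290 + (⅓)*((7 + 21)*(-2))*(-2)) = -(290 + (⅓)*(28*(-2))*(-2)) = -(290 + (⅓)*(-56)*(-2)) = -(290 + 112/3) = -1*982/3 = -982/3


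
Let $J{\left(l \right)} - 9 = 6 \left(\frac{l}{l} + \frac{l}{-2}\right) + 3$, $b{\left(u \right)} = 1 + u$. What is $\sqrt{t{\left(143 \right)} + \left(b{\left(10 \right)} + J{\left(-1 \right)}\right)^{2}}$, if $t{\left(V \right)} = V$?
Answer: $\sqrt{1167} \approx 34.161$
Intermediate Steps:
$J{\left(l \right)} = 18 - 3 l$ ($J{\left(l \right)} = 9 + \left(6 \left(\frac{l}{l} + \frac{l}{-2}\right) + 3\right) = 9 + \left(6 \left(1 + l \left(- \frac{1}{2}\right)\right) + 3\right) = 9 + \left(6 \left(1 - \frac{l}{2}\right) + 3\right) = 9 + \left(\left(6 - 3 l\right) + 3\right) = 9 - \left(-9 + 3 l\right) = 18 - 3 l$)
$\sqrt{t{\left(143 \right)} + \left(b{\left(10 \right)} + J{\left(-1 \right)}\right)^{2}} = \sqrt{143 + \left(\left(1 + 10\right) + \left(18 - -3\right)\right)^{2}} = \sqrt{143 + \left(11 + \left(18 + 3\right)\right)^{2}} = \sqrt{143 + \left(11 + 21\right)^{2}} = \sqrt{143 + 32^{2}} = \sqrt{143 + 1024} = \sqrt{1167}$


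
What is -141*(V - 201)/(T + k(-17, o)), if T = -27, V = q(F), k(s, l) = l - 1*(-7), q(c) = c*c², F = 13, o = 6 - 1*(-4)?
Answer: 140718/5 ≈ 28144.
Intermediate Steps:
o = 10 (o = 6 + 4 = 10)
q(c) = c³
k(s, l) = 7 + l (k(s, l) = l + 7 = 7 + l)
V = 2197 (V = 13³ = 2197)
-141*(V - 201)/(T + k(-17, o)) = -141*(2197 - 201)/(-27 + (7 + 10)) = -281436/(-27 + 17) = -281436/(-10) = -281436*(-1)/10 = -141*(-998/5) = 140718/5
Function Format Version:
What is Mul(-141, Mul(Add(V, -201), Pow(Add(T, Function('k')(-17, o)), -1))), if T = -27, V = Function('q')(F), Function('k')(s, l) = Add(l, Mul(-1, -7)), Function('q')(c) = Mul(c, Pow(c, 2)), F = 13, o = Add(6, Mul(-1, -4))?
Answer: Rational(140718, 5) ≈ 28144.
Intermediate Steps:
o = 10 (o = Add(6, 4) = 10)
Function('q')(c) = Pow(c, 3)
Function('k')(s, l) = Add(7, l) (Function('k')(s, l) = Add(l, 7) = Add(7, l))
V = 2197 (V = Pow(13, 3) = 2197)
Mul(-141, Mul(Add(V, -201), Pow(Add(T, Function('k')(-17, o)), -1))) = Mul(-141, Mul(Add(2197, -201), Pow(Add(-27, Add(7, 10)), -1))) = Mul(-141, Mul(1996, Pow(Add(-27, 17), -1))) = Mul(-141, Mul(1996, Pow(-10, -1))) = Mul(-141, Mul(1996, Rational(-1, 10))) = Mul(-141, Rational(-998, 5)) = Rational(140718, 5)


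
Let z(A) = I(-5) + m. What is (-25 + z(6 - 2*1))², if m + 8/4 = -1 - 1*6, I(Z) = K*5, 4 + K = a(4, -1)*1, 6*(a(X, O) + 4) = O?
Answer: 201601/36 ≈ 5600.0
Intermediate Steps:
a(X, O) = -4 + O/6
K = -49/6 (K = -4 + (-4 + (⅙)*(-1))*1 = -4 + (-4 - ⅙)*1 = -4 - 25/6*1 = -4 - 25/6 = -49/6 ≈ -8.1667)
I(Z) = -245/6 (I(Z) = -49/6*5 = -245/6)
m = -9 (m = -2 + (-1 - 1*6) = -2 + (-1 - 6) = -2 - 7 = -9)
z(A) = -299/6 (z(A) = -245/6 - 9 = -299/6)
(-25 + z(6 - 2*1))² = (-25 - 299/6)² = (-449/6)² = 201601/36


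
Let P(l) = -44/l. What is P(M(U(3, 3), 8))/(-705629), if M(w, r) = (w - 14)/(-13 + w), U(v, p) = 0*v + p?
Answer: 40/705629 ≈ 5.6687e-5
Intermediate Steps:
U(v, p) = p (U(v, p) = 0 + p = p)
M(w, r) = (-14 + w)/(-13 + w)
P(M(U(3, 3), 8))/(-705629) = -44*(-13 + 3)/(-14 + 3)/(-705629) = -44/(-11/(-10))*(-1/705629) = -44/((-1/10*(-11)))*(-1/705629) = -44/11/10*(-1/705629) = -44*10/11*(-1/705629) = -40*(-1/705629) = 40/705629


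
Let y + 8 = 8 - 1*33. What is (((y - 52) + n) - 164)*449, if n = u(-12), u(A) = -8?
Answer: -115393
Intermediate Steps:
y = -33 (y = -8 + (8 - 1*33) = -8 + (8 - 33) = -8 - 25 = -33)
n = -8
(((y - 52) + n) - 164)*449 = (((-33 - 52) - 8) - 164)*449 = ((-85 - 8) - 164)*449 = (-93 - 164)*449 = -257*449 = -115393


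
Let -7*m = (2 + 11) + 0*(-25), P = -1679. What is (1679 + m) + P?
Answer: -13/7 ≈ -1.8571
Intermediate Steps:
m = -13/7 (m = -((2 + 11) + 0*(-25))/7 = -(13 + 0)/7 = -⅐*13 = -13/7 ≈ -1.8571)
(1679 + m) + P = (1679 - 13/7) - 1679 = 11740/7 - 1679 = -13/7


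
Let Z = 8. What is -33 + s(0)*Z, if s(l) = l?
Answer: -33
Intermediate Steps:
-33 + s(0)*Z = -33 + 0*8 = -33 + 0 = -33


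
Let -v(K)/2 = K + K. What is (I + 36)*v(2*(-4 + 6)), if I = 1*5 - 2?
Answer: -624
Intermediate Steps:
v(K) = -4*K (v(K) = -2*(K + K) = -4*K)
I = 3 (I = 5 - 2 = 3)
(I + 36)*v(2*(-4 + 6)) = (3 + 36)*(-8*(-4 + 6)) = 39*(-8*2) = 39*(-4*4) = 39*(-16) = -624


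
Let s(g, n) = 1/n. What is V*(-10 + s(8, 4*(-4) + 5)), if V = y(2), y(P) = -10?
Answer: 1110/11 ≈ 100.91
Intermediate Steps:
V = -10
V*(-10 + s(8, 4*(-4) + 5)) = -10*(-10 + 1/(4*(-4) + 5)) = -10*(-10 + 1/(-16 + 5)) = -10*(-10 + 1/(-11)) = -10*(-10 - 1/11) = -10*(-111/11) = 1110/11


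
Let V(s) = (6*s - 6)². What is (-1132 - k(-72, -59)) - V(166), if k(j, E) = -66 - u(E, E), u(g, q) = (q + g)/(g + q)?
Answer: -981165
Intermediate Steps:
u(g, q) = 1 (u(g, q) = (g + q)/(g + q) = 1)
V(s) = (-6 + 6*s)²
k(j, E) = -67 (k(j, E) = -66 - 1*1 = -66 - 1 = -67)
(-1132 - k(-72, -59)) - V(166) = (-1132 - 1*(-67)) - 36*(-1 + 166)² = (-1132 + 67) - 36*165² = -1065 - 36*27225 = -1065 - 1*980100 = -1065 - 980100 = -981165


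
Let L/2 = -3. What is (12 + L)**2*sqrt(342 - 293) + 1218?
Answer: 1470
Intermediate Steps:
L = -6 (L = 2*(-3) = -6)
(12 + L)**2*sqrt(342 - 293) + 1218 = (12 - 6)**2*sqrt(342 - 293) + 1218 = 6**2*sqrt(49) + 1218 = 36*7 + 1218 = 252 + 1218 = 1470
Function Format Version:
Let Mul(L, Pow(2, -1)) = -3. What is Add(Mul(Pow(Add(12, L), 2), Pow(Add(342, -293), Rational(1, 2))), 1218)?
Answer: 1470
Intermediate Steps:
L = -6 (L = Mul(2, -3) = -6)
Add(Mul(Pow(Add(12, L), 2), Pow(Add(342, -293), Rational(1, 2))), 1218) = Add(Mul(Pow(Add(12, -6), 2), Pow(Add(342, -293), Rational(1, 2))), 1218) = Add(Mul(Pow(6, 2), Pow(49, Rational(1, 2))), 1218) = Add(Mul(36, 7), 1218) = Add(252, 1218) = 1470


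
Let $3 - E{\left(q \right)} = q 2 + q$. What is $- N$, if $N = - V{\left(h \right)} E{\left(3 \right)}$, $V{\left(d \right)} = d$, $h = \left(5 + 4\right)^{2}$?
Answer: $-486$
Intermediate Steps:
$h = 81$ ($h = 9^{2} = 81$)
$E{\left(q \right)} = 3 - 3 q$ ($E{\left(q \right)} = 3 - \left(q 2 + q\right) = 3 - \left(2 q + q\right) = 3 - 3 q$)
$N = 486$ ($N = \left(-1\right) 81 \left(3 - 9\right) = - 81 \left(3 - 9\right) = \left(-81\right) \left(-6\right) = 486$)
$- N = \left(-1\right) 486 = -486$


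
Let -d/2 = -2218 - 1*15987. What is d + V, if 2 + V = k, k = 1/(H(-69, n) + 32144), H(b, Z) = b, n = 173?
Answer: 1167786601/32075 ≈ 36408.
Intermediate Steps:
d = 36410 (d = -2*(-2218 - 1*15987) = -2*(-2218 - 15987) = -2*(-18205) = 36410)
k = 1/32075 (k = 1/(-69 + 32144) = 1/32075 ≈ 3.1177e-5)
V = -64149/32075 (V = -2 + 1/32075 = -64149/32075 ≈ -2.0000)
d + V = 36410 - 64149/32075 = 1167786601/32075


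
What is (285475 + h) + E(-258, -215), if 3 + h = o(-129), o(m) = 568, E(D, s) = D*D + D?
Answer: 352346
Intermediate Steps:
E(D, s) = D + D² (E(D, s) = D² + D = D + D²)
h = 565 (h = -3 + 568 = 565)
(285475 + h) + E(-258, -215) = (285475 + 565) - 258*(1 - 258) = 286040 - 258*(-257) = 286040 + 66306 = 352346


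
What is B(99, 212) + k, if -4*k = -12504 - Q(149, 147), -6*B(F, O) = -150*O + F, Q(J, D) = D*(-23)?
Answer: 30257/4 ≈ 7564.3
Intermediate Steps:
Q(J, D) = -23*D
B(F, O) = 25*O - F/6 (B(F, O) = -(-150*O + F)/6 = -(F - 150*O)/6 = 25*O - F/6)
k = 9123/4 (k = -(-12504 - (-23)*147)/4 = -(-12504 - 1*(-3381))/4 = -(-12504 + 3381)/4 = -1/4*(-9123) = 9123/4 ≈ 2280.8)
B(99, 212) + k = (25*212 - 1/6*99) + 9123/4 = (5300 - 33/2) + 9123/4 = 10567/2 + 9123/4 = 30257/4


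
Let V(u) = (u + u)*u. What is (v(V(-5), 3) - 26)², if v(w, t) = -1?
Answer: 729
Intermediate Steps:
V(u) = 2*u² (V(u) = (2*u)*u = 2*u²)
(v(V(-5), 3) - 26)² = (-1 - 26)² = (-27)² = 729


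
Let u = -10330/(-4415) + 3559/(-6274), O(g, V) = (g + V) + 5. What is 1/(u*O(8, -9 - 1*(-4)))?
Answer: 2769971/39277948 ≈ 0.070522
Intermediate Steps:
O(g, V) = 5 + V + g (O(g, V) = (V + g) + 5 = 5 + V + g)
u = 9819487/5539942 (u = -10330*(-1/4415) + 3559*(-1/6274) = 2066/883 - 3559/6274 = 9819487/5539942 ≈ 1.7725)
1/(u*O(8, -9 - 1*(-4))) = 1/(9819487*(5 + (-9 - 1*(-4)) + 8)/5539942) = 1/(9819487*(5 + (-9 + 4) + 8)/5539942) = 1/(9819487*(5 - 5 + 8)/5539942) = 1/((9819487/5539942)*8) = 1/(39277948/2769971) = 2769971/39277948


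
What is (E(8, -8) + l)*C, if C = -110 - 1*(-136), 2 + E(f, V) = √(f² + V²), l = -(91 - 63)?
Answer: -780 + 208*√2 ≈ -485.84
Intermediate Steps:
l = -28 (l = -1*28 = -28)
E(f, V) = -2 + √(V² + f²) (E(f, V) = -2 + √(f² + V²) = -2 + √(V² + f²))
C = 26 (C = -110 + 136 = 26)
(E(8, -8) + l)*C = ((-2 + √((-8)² + 8²)) - 28)*26 = ((-2 + √(64 + 64)) - 28)*26 = ((-2 + √128) - 28)*26 = ((-2 + 8*√2) - 28)*26 = (-30 + 8*√2)*26 = -780 + 208*√2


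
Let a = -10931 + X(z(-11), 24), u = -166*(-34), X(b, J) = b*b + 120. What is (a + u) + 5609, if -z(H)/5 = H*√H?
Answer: -32833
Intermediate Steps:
z(H) = -5*H^(3/2) (z(H) = -5*H*√H = -5*H^(3/2))
X(b, J) = 120 + b² (X(b, J) = b² + 120 = 120 + b²)
u = 5644
a = -44086 (a = -10931 + (120 + (-(-55)*I*√11)²) = -10931 + (120 + (55*I*√11)²) = -10931 + (120 - 33275) = -10931 - 33155 = -44086)
(a + u) + 5609 = (-44086 + 5644) + 5609 = -38442 + 5609 = -32833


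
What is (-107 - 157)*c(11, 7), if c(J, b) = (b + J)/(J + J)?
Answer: -216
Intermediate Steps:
c(J, b) = (J + b)/(2*J) (c(J, b) = (J + b)/((2*J)) = (J + b)*(1/(2*J)) = (J + b)/(2*J))
(-107 - 157)*c(11, 7) = (-107 - 157)*((½)*(11 + 7)/11) = -132*18/11 = -264*9/11 = -216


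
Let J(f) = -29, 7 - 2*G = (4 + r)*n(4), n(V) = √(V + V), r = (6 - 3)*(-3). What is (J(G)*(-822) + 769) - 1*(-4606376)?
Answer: 4630983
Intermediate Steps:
r = -9 (r = 3*(-3) = -9)
n(V) = √2*√V (n(V) = √(2*V) = √2*√V)
G = 7/2 + 5*√2 (G = 7/2 - (4 - 9)*√2*√4/2 = 7/2 - (-5)*√2*2/2 = 7/2 - (-5)*2*√2/2 = 7/2 - (-5)*√2 = 7/2 + 5*√2 ≈ 10.571)
(J(G)*(-822) + 769) - 1*(-4606376) = (-29*(-822) + 769) - 1*(-4606376) = (23838 + 769) + 4606376 = 24607 + 4606376 = 4630983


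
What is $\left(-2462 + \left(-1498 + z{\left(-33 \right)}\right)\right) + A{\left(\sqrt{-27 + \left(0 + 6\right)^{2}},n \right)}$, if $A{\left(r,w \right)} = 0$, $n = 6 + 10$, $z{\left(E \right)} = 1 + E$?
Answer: $-3992$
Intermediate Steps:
$n = 16$
$\left(-2462 + \left(-1498 + z{\left(-33 \right)}\right)\right) + A{\left(\sqrt{-27 + \left(0 + 6\right)^{2}},n \right)} = \left(-2462 + \left(-1498 + \left(1 - 33\right)\right)\right) + 0 = \left(-2462 - 1530\right) + 0 = -3992 + 0 = -3992$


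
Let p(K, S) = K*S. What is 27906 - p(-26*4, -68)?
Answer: 20834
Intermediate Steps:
27906 - p(-26*4, -68) = 27906 - (-26*4)*(-68) = 27906 - (-104)*(-68) = 27906 - 1*7072 = 27906 - 7072 = 20834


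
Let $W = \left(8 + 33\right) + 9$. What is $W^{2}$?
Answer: $2500$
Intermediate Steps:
$W = 50$ ($W = 41 + 9 = 50$)
$W^{2} = 50^{2} = 2500$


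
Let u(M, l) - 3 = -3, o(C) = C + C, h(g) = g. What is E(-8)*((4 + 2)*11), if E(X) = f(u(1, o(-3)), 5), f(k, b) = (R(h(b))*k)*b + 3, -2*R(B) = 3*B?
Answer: 198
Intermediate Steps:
o(C) = 2*C
u(M, l) = 0 (u(M, l) = 3 - 3 = 0)
R(B) = -3*B/2
f(k, b) = 3 - 3*k*b²/2 (f(k, b) = ((-3*b/2)*k)*b + 3 = (-3*b*k/2)*b + 3 = -3*k*b²/2 + 3 = 3 - 3*k*b²/2)
E(X) = 3 (E(X) = 3 - 3/2*0*5² = 3 - 3/2*0*25 = 3 + 0 = 3)
E(-8)*((4 + 2)*11) = 3*((4 + 2)*11) = 3*(6*11) = 3*66 = 198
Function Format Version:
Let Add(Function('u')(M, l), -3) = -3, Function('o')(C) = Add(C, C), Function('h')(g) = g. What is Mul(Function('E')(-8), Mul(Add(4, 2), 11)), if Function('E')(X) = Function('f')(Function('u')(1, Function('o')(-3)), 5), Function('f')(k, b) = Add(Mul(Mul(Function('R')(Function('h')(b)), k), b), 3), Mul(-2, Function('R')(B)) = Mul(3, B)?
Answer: 198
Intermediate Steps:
Function('o')(C) = Mul(2, C)
Function('u')(M, l) = 0 (Function('u')(M, l) = Add(3, -3) = 0)
Function('R')(B) = Mul(Rational(-3, 2), B) (Function('R')(B) = Mul(Rational(-1, 2), Mul(3, B)) = Mul(Rational(-3, 2), B))
Function('f')(k, b) = Add(3, Mul(Rational(-3, 2), k, Pow(b, 2))) (Function('f')(k, b) = Add(Mul(Mul(Mul(Rational(-3, 2), b), k), b), 3) = Add(Mul(Mul(Rational(-3, 2), b, k), b), 3) = Add(Mul(Rational(-3, 2), k, Pow(b, 2)), 3) = Add(3, Mul(Rational(-3, 2), k, Pow(b, 2))))
Function('E')(X) = 3 (Function('E')(X) = Add(3, Mul(Rational(-3, 2), 0, Pow(5, 2))) = Add(3, Mul(Rational(-3, 2), 0, 25)) = Add(3, 0) = 3)
Mul(Function('E')(-8), Mul(Add(4, 2), 11)) = Mul(3, Mul(Add(4, 2), 11)) = Mul(3, Mul(6, 11)) = Mul(3, 66) = 198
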